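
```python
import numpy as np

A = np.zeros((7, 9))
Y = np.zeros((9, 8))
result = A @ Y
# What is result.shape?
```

(7, 8)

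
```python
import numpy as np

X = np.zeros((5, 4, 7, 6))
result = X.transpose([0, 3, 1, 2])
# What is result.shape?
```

(5, 6, 4, 7)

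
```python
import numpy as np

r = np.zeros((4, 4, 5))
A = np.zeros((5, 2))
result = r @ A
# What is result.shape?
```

(4, 4, 2)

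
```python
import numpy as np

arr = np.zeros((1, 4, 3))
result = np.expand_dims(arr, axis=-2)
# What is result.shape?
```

(1, 4, 1, 3)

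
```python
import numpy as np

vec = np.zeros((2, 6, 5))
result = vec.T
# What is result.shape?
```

(5, 6, 2)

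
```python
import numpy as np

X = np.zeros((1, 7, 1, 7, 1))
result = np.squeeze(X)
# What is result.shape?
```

(7, 7)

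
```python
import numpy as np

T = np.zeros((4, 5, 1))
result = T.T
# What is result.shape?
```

(1, 5, 4)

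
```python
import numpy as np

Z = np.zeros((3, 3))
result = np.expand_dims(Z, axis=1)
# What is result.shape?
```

(3, 1, 3)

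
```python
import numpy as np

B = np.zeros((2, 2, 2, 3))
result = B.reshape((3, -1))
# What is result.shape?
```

(3, 8)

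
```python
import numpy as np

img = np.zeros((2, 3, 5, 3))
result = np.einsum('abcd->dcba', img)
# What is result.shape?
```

(3, 5, 3, 2)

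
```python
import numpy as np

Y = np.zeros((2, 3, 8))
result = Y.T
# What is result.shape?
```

(8, 3, 2)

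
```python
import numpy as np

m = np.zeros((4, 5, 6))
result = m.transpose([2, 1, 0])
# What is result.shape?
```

(6, 5, 4)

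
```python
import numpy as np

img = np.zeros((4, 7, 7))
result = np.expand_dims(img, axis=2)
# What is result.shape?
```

(4, 7, 1, 7)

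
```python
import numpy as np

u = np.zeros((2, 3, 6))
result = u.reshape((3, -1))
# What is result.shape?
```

(3, 12)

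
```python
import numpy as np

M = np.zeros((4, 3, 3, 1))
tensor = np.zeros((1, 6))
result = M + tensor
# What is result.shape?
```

(4, 3, 3, 6)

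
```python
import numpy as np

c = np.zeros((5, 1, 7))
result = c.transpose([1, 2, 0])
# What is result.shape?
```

(1, 7, 5)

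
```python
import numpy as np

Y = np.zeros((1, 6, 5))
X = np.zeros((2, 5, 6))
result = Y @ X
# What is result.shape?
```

(2, 6, 6)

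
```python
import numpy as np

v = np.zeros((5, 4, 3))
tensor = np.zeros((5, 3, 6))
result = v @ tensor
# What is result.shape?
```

(5, 4, 6)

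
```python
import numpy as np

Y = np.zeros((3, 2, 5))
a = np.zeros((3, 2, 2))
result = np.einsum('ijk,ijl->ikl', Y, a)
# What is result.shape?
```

(3, 5, 2)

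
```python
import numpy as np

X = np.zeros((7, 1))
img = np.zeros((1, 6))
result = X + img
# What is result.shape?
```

(7, 6)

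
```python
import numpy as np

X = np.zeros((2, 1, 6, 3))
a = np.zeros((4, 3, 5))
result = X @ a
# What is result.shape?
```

(2, 4, 6, 5)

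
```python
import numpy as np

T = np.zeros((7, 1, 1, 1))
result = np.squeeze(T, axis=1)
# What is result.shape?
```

(7, 1, 1)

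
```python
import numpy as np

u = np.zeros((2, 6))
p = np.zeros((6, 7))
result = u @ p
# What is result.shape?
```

(2, 7)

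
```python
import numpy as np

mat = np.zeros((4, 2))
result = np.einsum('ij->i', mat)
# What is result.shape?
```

(4,)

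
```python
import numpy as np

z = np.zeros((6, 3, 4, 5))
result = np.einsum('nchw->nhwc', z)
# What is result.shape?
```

(6, 4, 5, 3)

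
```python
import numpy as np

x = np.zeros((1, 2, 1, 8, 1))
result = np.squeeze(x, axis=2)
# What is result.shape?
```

(1, 2, 8, 1)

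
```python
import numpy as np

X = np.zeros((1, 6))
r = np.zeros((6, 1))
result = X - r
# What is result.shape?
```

(6, 6)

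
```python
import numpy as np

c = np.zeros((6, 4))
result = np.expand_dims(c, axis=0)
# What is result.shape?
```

(1, 6, 4)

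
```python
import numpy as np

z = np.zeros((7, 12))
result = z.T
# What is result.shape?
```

(12, 7)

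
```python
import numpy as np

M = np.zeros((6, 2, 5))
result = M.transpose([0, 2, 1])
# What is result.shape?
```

(6, 5, 2)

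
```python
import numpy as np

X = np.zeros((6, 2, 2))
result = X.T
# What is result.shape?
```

(2, 2, 6)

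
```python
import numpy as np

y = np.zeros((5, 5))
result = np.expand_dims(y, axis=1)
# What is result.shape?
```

(5, 1, 5)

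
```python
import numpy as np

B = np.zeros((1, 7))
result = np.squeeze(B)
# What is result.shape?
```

(7,)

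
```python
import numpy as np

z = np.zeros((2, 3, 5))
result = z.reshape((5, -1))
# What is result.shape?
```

(5, 6)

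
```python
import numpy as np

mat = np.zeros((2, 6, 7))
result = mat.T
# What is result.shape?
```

(7, 6, 2)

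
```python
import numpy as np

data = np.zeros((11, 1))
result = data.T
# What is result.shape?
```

(1, 11)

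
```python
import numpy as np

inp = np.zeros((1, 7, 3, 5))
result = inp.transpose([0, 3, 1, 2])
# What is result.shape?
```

(1, 5, 7, 3)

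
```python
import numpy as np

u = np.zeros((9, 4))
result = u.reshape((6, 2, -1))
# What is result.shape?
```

(6, 2, 3)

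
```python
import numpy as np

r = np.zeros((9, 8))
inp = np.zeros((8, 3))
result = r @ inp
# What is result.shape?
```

(9, 3)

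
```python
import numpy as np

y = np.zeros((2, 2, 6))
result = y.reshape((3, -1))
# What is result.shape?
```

(3, 8)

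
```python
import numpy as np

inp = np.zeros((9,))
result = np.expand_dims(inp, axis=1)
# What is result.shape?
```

(9, 1)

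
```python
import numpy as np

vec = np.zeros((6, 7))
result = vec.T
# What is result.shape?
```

(7, 6)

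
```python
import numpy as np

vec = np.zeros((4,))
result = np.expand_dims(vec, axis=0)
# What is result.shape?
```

(1, 4)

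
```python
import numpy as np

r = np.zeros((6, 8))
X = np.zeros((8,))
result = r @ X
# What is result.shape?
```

(6,)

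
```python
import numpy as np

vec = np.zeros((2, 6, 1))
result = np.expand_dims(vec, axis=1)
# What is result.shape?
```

(2, 1, 6, 1)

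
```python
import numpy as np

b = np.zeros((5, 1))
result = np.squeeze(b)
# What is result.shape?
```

(5,)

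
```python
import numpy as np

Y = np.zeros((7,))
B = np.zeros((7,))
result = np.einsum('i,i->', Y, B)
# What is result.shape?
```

()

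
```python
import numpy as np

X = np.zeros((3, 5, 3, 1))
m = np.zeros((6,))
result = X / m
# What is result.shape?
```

(3, 5, 3, 6)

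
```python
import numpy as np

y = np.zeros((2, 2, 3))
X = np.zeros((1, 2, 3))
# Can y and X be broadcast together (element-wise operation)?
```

Yes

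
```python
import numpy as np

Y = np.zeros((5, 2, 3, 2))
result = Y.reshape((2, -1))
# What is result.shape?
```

(2, 30)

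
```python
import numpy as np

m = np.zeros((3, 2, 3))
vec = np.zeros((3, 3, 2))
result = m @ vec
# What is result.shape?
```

(3, 2, 2)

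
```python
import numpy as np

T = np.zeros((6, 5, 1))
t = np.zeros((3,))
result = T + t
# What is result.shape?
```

(6, 5, 3)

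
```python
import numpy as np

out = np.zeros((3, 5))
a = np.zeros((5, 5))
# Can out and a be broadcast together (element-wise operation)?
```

No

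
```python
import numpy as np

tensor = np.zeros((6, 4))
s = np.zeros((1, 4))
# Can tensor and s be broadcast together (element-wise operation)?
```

Yes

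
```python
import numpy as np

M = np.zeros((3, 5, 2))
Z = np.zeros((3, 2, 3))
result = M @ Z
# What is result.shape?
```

(3, 5, 3)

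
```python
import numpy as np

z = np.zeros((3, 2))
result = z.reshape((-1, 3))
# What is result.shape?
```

(2, 3)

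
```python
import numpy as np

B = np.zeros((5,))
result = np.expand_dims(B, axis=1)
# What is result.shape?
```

(5, 1)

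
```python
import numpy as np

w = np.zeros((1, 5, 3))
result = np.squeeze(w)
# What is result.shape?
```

(5, 3)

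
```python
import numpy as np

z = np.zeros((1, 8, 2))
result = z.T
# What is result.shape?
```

(2, 8, 1)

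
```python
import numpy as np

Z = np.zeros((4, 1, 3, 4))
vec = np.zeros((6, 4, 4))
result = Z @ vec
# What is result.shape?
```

(4, 6, 3, 4)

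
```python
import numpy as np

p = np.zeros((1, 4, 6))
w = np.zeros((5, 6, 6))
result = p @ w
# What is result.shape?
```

(5, 4, 6)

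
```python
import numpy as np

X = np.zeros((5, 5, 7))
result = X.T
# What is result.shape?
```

(7, 5, 5)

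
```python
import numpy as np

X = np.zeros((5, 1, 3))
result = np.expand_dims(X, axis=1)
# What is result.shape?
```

(5, 1, 1, 3)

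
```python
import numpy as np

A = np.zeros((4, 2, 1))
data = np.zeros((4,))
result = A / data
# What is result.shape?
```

(4, 2, 4)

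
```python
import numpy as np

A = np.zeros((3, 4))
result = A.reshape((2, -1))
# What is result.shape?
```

(2, 6)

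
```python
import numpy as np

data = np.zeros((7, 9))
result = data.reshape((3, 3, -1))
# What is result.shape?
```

(3, 3, 7)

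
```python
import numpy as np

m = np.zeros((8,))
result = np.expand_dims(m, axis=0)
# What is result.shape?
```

(1, 8)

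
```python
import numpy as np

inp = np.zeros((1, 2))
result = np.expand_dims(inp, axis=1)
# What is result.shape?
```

(1, 1, 2)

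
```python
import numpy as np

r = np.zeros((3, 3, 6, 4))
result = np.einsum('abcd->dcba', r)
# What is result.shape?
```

(4, 6, 3, 3)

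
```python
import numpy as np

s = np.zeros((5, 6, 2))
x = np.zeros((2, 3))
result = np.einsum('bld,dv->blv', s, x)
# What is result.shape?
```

(5, 6, 3)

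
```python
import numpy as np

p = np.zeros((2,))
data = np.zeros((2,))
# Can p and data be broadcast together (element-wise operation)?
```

Yes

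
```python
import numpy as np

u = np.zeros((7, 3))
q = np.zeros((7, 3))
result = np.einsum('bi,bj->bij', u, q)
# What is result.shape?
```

(7, 3, 3)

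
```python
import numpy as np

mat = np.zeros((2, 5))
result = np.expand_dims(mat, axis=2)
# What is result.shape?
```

(2, 5, 1)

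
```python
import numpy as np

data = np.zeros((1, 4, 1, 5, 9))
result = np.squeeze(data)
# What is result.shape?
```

(4, 5, 9)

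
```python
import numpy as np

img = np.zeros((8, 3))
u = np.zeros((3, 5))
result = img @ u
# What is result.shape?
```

(8, 5)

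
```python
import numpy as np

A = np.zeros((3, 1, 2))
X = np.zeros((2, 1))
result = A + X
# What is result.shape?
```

(3, 2, 2)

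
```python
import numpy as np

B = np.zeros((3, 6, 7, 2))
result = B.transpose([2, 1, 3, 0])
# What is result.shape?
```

(7, 6, 2, 3)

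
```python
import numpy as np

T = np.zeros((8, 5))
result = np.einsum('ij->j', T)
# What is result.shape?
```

(5,)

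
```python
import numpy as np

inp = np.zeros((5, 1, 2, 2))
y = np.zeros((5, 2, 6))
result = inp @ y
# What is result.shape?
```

(5, 5, 2, 6)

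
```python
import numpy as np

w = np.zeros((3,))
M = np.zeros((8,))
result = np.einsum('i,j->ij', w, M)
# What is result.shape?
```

(3, 8)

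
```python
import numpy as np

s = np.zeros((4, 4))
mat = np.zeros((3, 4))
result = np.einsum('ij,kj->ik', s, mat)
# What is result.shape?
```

(4, 3)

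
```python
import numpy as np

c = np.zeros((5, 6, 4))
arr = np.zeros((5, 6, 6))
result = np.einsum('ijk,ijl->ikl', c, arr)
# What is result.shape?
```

(5, 4, 6)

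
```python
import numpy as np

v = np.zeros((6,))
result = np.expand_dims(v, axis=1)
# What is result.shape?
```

(6, 1)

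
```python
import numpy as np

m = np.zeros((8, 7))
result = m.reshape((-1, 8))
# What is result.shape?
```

(7, 8)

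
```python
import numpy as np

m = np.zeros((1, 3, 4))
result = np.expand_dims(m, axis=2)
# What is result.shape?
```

(1, 3, 1, 4)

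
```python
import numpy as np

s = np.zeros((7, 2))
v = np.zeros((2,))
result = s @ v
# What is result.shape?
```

(7,)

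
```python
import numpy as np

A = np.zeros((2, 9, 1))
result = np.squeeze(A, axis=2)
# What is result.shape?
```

(2, 9)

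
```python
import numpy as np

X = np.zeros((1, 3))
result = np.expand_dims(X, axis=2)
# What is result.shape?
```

(1, 3, 1)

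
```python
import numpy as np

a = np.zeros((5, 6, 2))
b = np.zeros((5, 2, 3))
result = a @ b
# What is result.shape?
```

(5, 6, 3)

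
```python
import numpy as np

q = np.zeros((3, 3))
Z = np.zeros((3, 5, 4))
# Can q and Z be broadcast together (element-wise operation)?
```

No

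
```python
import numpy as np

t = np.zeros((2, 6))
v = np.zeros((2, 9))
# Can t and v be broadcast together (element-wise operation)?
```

No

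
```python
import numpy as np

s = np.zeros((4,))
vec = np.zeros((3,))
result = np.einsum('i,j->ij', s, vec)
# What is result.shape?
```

(4, 3)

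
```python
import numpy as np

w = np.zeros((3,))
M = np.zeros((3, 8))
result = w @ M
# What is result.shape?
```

(8,)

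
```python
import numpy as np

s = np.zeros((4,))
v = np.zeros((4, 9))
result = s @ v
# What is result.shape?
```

(9,)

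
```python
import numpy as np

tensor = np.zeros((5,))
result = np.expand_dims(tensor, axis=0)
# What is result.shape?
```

(1, 5)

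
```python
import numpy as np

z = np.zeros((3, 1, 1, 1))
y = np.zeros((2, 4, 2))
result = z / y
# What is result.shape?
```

(3, 2, 4, 2)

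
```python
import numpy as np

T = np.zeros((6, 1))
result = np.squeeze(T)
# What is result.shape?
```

(6,)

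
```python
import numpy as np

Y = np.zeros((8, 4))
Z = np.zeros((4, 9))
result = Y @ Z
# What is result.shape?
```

(8, 9)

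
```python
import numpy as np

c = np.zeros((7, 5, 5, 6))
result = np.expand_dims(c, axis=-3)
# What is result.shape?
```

(7, 5, 1, 5, 6)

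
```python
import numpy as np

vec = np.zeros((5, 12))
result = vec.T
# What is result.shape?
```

(12, 5)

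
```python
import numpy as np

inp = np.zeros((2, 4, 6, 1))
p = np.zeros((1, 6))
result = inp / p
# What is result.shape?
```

(2, 4, 6, 6)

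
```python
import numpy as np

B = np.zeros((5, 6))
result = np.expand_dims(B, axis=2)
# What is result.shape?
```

(5, 6, 1)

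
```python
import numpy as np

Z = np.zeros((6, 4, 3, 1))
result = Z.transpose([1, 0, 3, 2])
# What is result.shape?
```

(4, 6, 1, 3)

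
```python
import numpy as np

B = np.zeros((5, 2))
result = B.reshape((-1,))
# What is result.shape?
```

(10,)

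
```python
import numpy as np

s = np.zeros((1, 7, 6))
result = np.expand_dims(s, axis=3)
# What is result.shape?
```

(1, 7, 6, 1)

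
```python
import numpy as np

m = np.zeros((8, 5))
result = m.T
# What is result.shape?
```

(5, 8)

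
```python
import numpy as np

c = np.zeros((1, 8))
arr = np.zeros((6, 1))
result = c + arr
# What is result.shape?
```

(6, 8)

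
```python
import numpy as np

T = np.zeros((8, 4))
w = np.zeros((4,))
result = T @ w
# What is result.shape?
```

(8,)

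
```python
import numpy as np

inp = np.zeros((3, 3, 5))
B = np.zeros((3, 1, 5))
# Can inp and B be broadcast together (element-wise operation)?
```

Yes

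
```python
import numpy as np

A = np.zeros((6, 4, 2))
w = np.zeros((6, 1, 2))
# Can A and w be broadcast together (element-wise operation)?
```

Yes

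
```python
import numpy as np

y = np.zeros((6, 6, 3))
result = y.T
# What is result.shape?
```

(3, 6, 6)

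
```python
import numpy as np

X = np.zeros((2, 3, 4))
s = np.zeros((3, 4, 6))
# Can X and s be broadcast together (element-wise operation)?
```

No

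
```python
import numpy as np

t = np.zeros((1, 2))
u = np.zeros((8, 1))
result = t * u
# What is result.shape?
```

(8, 2)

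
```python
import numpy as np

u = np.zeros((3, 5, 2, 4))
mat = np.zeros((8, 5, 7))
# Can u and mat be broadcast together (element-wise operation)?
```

No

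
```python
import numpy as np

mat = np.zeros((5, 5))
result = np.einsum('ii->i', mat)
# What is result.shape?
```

(5,)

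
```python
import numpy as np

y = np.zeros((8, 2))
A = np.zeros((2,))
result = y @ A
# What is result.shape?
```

(8,)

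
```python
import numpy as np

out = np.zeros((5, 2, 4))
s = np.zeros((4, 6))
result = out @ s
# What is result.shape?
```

(5, 2, 6)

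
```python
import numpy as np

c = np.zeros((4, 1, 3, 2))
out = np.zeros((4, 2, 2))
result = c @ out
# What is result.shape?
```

(4, 4, 3, 2)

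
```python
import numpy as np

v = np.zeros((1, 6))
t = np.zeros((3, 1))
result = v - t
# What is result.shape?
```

(3, 6)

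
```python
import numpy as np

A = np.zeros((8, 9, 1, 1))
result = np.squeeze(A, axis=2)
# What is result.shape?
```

(8, 9, 1)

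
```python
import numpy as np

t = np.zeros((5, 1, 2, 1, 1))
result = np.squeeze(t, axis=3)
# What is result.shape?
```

(5, 1, 2, 1)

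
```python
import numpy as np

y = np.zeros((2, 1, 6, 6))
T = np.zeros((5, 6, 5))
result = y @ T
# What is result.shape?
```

(2, 5, 6, 5)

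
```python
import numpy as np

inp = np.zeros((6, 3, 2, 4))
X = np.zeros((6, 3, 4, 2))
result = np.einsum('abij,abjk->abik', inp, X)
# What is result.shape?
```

(6, 3, 2, 2)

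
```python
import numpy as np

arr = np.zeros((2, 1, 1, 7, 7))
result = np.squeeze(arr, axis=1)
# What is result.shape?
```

(2, 1, 7, 7)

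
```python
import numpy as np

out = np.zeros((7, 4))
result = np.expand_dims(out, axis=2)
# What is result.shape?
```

(7, 4, 1)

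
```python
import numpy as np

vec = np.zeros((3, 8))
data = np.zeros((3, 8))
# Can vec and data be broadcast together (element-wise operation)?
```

Yes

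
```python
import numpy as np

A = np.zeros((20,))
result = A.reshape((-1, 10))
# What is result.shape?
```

(2, 10)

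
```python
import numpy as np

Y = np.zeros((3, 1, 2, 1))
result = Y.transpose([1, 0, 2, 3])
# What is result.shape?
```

(1, 3, 2, 1)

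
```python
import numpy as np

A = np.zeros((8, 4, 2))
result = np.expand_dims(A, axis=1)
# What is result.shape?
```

(8, 1, 4, 2)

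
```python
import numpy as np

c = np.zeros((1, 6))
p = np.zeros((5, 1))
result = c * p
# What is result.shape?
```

(5, 6)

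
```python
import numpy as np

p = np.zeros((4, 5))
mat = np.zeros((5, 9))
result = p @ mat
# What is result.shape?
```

(4, 9)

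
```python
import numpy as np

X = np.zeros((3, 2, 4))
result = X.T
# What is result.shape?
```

(4, 2, 3)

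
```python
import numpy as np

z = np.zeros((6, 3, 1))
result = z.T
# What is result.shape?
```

(1, 3, 6)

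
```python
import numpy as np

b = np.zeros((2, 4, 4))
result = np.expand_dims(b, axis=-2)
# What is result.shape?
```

(2, 4, 1, 4)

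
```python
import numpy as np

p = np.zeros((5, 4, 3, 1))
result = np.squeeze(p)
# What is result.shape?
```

(5, 4, 3)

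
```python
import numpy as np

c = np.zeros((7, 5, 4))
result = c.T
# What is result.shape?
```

(4, 5, 7)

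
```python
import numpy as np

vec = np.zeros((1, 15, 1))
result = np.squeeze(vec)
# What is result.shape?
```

(15,)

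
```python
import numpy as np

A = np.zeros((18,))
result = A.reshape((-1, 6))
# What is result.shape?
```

(3, 6)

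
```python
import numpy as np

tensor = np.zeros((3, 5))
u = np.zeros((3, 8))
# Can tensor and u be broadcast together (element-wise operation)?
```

No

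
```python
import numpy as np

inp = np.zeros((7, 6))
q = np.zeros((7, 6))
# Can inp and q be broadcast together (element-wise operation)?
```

Yes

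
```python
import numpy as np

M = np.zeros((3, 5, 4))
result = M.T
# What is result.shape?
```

(4, 5, 3)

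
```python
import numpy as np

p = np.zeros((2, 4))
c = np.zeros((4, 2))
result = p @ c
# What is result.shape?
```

(2, 2)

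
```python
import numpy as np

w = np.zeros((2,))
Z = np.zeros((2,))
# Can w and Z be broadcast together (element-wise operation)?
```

Yes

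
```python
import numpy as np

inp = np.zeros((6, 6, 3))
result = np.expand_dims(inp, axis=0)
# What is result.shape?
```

(1, 6, 6, 3)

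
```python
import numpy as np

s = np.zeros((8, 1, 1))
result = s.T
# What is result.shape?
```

(1, 1, 8)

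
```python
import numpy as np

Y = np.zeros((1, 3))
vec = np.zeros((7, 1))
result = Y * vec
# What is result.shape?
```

(7, 3)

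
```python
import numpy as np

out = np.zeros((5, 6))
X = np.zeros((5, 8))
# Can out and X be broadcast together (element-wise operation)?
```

No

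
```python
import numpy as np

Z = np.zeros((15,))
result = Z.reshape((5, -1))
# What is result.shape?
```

(5, 3)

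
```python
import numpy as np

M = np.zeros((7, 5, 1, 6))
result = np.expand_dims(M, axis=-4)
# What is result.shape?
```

(7, 1, 5, 1, 6)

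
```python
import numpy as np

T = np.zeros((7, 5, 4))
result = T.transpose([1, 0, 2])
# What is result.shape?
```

(5, 7, 4)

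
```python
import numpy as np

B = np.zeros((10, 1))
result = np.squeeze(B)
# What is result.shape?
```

(10,)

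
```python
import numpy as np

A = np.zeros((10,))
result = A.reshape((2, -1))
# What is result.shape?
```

(2, 5)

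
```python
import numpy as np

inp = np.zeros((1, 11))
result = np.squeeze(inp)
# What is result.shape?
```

(11,)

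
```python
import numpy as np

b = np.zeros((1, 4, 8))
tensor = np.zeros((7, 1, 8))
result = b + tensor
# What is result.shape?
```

(7, 4, 8)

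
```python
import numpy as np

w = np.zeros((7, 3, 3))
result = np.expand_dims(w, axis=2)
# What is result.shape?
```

(7, 3, 1, 3)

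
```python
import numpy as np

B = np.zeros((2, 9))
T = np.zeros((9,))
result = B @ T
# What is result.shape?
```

(2,)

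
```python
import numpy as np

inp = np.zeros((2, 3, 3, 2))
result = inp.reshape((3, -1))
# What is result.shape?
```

(3, 12)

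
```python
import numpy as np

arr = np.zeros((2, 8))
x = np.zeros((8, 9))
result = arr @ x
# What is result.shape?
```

(2, 9)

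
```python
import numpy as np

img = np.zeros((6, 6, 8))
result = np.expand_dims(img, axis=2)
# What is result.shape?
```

(6, 6, 1, 8)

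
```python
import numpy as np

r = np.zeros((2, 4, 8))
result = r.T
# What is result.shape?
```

(8, 4, 2)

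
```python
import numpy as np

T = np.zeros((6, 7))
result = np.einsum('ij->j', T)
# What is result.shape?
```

(7,)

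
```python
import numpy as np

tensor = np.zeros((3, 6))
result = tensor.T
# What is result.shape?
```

(6, 3)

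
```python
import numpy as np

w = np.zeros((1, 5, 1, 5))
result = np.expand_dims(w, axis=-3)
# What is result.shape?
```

(1, 5, 1, 1, 5)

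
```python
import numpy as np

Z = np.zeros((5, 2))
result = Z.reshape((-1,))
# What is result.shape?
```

(10,)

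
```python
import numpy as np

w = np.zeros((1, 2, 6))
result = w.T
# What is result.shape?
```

(6, 2, 1)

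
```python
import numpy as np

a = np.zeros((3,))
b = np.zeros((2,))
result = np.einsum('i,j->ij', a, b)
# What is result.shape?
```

(3, 2)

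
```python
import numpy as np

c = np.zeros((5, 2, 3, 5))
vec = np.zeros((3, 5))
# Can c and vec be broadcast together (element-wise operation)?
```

Yes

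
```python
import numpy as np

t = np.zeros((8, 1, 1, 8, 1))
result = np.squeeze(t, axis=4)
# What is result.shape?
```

(8, 1, 1, 8)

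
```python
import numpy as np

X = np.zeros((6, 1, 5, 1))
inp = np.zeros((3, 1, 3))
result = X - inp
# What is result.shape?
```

(6, 3, 5, 3)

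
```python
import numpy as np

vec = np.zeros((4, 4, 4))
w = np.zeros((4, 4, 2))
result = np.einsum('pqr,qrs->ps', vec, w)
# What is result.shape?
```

(4, 2)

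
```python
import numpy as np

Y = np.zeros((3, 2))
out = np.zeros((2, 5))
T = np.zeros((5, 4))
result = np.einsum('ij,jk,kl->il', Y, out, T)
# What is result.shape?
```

(3, 4)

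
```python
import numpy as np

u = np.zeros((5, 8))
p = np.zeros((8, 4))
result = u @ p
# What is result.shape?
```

(5, 4)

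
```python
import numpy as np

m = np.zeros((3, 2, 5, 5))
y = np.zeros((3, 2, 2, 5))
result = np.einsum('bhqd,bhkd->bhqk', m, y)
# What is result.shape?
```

(3, 2, 5, 2)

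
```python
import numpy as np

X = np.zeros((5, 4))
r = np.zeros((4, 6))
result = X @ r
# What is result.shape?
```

(5, 6)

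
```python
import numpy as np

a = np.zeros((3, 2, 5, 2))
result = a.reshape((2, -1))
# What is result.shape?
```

(2, 30)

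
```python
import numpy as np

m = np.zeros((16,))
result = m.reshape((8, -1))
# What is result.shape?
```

(8, 2)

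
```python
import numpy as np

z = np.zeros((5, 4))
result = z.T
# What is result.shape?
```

(4, 5)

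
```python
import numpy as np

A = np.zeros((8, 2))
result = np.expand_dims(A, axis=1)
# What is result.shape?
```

(8, 1, 2)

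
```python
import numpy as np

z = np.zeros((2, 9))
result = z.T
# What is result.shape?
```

(9, 2)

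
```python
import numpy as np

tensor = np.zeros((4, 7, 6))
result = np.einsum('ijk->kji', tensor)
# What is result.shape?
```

(6, 7, 4)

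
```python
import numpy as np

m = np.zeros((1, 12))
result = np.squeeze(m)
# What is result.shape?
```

(12,)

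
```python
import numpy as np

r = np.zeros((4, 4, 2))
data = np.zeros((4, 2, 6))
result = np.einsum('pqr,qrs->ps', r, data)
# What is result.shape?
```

(4, 6)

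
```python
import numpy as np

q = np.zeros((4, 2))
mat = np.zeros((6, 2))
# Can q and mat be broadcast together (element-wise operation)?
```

No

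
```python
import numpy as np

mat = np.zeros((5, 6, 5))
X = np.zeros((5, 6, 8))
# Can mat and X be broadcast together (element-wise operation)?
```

No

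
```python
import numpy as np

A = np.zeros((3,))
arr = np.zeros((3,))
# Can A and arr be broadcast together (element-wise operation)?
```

Yes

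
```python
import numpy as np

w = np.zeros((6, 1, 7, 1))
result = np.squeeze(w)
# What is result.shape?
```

(6, 7)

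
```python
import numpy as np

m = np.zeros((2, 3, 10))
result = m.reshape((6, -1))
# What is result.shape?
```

(6, 10)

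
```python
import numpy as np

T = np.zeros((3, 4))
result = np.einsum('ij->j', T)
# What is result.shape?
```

(4,)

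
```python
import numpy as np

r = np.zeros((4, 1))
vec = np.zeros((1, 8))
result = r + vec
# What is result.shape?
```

(4, 8)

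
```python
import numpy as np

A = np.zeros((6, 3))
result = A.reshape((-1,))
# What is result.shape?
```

(18,)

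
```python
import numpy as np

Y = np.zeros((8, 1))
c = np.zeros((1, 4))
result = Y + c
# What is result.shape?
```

(8, 4)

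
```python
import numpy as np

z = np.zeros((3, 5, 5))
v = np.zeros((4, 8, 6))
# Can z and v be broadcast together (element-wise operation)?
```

No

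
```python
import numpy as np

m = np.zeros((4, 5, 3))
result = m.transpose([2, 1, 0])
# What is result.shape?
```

(3, 5, 4)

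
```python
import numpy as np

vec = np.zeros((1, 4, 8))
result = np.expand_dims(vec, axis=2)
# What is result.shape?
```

(1, 4, 1, 8)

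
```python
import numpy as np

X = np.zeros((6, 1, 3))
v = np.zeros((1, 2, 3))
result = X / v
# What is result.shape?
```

(6, 2, 3)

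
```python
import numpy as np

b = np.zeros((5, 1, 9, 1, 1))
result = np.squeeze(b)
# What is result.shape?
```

(5, 9)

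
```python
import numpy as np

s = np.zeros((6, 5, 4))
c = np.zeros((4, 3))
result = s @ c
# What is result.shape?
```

(6, 5, 3)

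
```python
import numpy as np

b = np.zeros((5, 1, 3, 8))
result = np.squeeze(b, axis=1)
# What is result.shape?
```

(5, 3, 8)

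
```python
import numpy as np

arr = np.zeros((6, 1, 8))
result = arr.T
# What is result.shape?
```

(8, 1, 6)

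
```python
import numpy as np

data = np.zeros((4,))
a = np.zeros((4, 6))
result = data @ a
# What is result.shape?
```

(6,)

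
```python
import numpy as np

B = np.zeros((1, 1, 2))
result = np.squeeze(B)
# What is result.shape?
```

(2,)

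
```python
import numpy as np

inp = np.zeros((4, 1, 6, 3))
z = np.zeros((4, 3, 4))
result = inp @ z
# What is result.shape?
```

(4, 4, 6, 4)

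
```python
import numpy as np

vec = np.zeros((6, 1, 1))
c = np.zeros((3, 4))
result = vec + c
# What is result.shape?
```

(6, 3, 4)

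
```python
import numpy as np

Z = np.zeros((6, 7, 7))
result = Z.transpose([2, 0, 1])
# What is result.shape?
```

(7, 6, 7)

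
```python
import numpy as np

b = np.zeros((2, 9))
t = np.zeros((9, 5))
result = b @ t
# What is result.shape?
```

(2, 5)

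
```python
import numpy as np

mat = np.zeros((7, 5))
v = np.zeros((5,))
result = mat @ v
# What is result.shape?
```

(7,)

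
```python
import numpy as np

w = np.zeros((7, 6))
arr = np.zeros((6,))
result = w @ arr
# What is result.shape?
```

(7,)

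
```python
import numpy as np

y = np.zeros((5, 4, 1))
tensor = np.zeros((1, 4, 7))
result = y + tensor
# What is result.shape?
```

(5, 4, 7)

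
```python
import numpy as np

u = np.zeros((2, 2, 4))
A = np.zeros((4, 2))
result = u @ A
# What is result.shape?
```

(2, 2, 2)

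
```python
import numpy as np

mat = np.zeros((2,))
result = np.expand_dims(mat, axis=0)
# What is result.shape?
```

(1, 2)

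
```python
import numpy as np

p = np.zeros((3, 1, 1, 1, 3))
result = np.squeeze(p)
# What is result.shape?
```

(3, 3)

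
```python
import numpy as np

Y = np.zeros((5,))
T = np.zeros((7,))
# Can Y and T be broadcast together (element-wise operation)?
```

No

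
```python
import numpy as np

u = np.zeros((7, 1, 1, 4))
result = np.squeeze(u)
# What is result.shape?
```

(7, 4)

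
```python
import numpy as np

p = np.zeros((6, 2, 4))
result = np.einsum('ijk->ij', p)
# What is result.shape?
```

(6, 2)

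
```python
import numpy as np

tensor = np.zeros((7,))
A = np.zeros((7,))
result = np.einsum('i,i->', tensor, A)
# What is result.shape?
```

()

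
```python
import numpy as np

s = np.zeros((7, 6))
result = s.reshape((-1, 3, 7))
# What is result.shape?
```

(2, 3, 7)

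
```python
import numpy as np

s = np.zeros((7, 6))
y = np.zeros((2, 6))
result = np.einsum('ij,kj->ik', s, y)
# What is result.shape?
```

(7, 2)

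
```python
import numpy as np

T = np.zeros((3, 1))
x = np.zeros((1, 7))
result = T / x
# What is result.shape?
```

(3, 7)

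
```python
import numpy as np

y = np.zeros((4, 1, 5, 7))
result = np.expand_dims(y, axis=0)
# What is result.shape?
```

(1, 4, 1, 5, 7)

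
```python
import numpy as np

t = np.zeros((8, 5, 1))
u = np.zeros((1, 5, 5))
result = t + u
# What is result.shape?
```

(8, 5, 5)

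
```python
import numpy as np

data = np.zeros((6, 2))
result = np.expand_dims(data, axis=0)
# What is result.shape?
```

(1, 6, 2)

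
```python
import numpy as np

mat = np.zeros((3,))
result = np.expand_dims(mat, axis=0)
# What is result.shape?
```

(1, 3)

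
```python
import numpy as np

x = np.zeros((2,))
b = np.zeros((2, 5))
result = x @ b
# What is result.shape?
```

(5,)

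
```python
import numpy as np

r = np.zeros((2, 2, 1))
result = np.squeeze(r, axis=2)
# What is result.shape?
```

(2, 2)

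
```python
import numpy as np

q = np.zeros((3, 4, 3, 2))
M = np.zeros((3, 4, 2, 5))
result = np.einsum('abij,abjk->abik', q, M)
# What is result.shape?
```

(3, 4, 3, 5)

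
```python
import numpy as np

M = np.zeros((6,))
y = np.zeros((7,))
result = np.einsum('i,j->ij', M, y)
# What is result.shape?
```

(6, 7)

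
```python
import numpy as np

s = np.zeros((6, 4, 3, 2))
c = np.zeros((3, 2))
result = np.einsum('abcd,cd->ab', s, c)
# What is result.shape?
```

(6, 4)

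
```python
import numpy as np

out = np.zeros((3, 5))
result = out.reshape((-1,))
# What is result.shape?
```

(15,)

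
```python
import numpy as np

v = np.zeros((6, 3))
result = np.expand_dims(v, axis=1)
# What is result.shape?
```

(6, 1, 3)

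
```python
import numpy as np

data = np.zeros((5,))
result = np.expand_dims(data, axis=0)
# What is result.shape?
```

(1, 5)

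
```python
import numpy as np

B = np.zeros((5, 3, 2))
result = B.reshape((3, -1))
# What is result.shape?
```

(3, 10)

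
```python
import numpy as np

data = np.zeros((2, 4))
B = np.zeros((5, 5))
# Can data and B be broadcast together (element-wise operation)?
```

No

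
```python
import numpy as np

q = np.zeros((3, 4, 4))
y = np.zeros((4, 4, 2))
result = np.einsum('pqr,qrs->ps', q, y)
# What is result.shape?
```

(3, 2)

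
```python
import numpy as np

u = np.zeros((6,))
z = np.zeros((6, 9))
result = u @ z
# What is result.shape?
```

(9,)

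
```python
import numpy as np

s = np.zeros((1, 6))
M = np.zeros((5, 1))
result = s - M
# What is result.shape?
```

(5, 6)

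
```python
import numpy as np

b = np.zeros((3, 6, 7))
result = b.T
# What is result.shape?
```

(7, 6, 3)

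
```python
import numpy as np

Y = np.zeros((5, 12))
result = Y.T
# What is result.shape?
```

(12, 5)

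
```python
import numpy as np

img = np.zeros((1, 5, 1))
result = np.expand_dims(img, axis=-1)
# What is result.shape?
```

(1, 5, 1, 1)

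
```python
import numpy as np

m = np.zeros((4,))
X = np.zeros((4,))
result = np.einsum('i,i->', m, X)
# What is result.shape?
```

()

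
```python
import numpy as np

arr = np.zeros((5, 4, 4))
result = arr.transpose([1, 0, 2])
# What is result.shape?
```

(4, 5, 4)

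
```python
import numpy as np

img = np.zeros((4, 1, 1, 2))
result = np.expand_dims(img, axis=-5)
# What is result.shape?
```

(1, 4, 1, 1, 2)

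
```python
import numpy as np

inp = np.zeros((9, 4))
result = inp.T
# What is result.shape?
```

(4, 9)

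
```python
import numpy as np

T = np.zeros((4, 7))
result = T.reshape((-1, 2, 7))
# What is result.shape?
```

(2, 2, 7)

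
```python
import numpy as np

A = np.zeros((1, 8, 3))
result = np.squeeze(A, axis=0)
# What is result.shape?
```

(8, 3)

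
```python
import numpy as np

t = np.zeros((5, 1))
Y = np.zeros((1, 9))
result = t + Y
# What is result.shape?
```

(5, 9)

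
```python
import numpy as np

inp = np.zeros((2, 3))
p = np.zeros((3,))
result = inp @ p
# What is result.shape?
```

(2,)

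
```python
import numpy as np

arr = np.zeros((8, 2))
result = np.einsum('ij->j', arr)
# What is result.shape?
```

(2,)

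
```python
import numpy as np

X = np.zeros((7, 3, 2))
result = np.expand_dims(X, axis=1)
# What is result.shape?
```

(7, 1, 3, 2)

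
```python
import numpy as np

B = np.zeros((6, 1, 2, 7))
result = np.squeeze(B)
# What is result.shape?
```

(6, 2, 7)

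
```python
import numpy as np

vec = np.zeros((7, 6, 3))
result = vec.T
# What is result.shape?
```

(3, 6, 7)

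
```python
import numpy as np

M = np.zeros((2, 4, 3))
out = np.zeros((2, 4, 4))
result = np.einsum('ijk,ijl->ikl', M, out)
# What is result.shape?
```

(2, 3, 4)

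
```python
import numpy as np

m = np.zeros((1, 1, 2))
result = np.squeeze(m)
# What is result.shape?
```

(2,)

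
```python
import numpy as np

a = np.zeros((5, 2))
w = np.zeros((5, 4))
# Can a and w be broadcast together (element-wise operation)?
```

No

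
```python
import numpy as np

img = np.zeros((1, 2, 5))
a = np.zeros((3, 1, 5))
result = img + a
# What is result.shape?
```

(3, 2, 5)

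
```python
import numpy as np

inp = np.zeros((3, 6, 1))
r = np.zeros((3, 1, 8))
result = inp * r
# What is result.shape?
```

(3, 6, 8)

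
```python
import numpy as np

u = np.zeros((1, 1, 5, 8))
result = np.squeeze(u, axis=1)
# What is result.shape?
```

(1, 5, 8)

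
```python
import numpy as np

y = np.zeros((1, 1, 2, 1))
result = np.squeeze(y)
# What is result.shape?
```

(2,)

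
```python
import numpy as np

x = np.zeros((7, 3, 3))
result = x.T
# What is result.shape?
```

(3, 3, 7)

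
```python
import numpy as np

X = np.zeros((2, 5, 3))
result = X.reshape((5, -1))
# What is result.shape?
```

(5, 6)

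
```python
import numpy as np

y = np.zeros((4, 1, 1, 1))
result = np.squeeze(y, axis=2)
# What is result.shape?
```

(4, 1, 1)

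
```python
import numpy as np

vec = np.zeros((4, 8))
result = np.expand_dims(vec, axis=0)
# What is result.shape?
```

(1, 4, 8)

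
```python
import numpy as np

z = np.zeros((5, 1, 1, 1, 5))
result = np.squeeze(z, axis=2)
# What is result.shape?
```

(5, 1, 1, 5)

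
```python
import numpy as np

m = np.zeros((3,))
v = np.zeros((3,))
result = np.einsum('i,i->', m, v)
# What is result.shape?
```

()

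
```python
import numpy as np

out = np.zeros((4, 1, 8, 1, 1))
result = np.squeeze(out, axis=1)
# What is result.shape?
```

(4, 8, 1, 1)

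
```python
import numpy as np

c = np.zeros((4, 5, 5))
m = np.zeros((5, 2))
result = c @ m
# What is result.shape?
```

(4, 5, 2)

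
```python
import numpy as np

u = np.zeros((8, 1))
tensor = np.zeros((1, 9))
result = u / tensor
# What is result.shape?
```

(8, 9)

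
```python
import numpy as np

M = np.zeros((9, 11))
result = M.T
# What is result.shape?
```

(11, 9)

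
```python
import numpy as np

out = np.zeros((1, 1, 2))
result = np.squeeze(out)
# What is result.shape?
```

(2,)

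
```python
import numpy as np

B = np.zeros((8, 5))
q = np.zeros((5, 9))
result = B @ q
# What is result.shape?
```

(8, 9)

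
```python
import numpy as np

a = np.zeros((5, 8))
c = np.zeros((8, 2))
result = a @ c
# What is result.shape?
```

(5, 2)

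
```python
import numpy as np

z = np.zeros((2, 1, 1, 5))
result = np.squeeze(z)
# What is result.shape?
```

(2, 5)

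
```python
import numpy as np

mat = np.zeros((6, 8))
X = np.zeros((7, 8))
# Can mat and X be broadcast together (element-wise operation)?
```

No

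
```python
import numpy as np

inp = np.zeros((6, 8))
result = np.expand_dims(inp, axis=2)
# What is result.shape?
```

(6, 8, 1)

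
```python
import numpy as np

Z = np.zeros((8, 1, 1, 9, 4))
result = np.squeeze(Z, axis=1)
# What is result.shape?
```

(8, 1, 9, 4)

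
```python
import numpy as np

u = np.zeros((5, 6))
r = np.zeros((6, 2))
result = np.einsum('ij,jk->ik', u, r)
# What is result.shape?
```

(5, 2)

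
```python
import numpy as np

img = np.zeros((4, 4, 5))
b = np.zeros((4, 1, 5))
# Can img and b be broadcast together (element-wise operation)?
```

Yes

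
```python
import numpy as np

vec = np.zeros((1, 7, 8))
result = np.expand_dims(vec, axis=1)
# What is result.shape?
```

(1, 1, 7, 8)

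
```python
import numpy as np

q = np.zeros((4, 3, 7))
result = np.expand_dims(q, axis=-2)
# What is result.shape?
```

(4, 3, 1, 7)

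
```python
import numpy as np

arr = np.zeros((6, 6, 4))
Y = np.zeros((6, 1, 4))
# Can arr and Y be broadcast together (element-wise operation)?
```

Yes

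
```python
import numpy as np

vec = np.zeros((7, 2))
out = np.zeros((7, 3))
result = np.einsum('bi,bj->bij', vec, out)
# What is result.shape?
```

(7, 2, 3)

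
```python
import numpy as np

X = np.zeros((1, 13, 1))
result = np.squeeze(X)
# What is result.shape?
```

(13,)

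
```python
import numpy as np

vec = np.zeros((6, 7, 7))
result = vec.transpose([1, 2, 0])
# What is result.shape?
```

(7, 7, 6)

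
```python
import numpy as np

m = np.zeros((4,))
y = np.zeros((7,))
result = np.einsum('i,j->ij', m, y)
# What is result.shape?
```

(4, 7)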